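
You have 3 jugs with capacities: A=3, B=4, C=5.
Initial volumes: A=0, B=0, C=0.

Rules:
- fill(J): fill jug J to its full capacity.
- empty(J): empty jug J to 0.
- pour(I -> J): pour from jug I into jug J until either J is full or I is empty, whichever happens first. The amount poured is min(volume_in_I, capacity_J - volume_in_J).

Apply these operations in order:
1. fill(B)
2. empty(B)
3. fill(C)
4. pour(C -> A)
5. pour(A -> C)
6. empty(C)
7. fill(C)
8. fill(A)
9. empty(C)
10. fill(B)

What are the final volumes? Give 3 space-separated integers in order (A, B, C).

Answer: 3 4 0

Derivation:
Step 1: fill(B) -> (A=0 B=4 C=0)
Step 2: empty(B) -> (A=0 B=0 C=0)
Step 3: fill(C) -> (A=0 B=0 C=5)
Step 4: pour(C -> A) -> (A=3 B=0 C=2)
Step 5: pour(A -> C) -> (A=0 B=0 C=5)
Step 6: empty(C) -> (A=0 B=0 C=0)
Step 7: fill(C) -> (A=0 B=0 C=5)
Step 8: fill(A) -> (A=3 B=0 C=5)
Step 9: empty(C) -> (A=3 B=0 C=0)
Step 10: fill(B) -> (A=3 B=4 C=0)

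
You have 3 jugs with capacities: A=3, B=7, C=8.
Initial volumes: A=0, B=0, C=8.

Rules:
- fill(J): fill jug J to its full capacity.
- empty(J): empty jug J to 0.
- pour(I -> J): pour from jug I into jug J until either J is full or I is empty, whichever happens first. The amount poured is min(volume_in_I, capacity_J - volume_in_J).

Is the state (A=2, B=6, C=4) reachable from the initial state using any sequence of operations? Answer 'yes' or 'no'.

BFS explored all 204 reachable states.
Reachable set includes: (0,0,0), (0,0,1), (0,0,2), (0,0,3), (0,0,4), (0,0,5), (0,0,6), (0,0,7), (0,0,8), (0,1,0), (0,1,1), (0,1,2) ...
Target (A=2, B=6, C=4) not in reachable set → no.

Answer: no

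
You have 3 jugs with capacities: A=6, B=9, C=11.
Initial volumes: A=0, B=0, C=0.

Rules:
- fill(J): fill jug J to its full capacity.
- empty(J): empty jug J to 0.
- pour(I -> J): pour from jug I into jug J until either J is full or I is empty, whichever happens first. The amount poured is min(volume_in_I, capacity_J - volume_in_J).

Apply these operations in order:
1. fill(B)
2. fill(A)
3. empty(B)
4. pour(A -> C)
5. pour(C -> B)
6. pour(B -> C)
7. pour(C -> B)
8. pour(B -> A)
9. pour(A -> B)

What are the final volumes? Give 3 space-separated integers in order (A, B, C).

Step 1: fill(B) -> (A=0 B=9 C=0)
Step 2: fill(A) -> (A=6 B=9 C=0)
Step 3: empty(B) -> (A=6 B=0 C=0)
Step 4: pour(A -> C) -> (A=0 B=0 C=6)
Step 5: pour(C -> B) -> (A=0 B=6 C=0)
Step 6: pour(B -> C) -> (A=0 B=0 C=6)
Step 7: pour(C -> B) -> (A=0 B=6 C=0)
Step 8: pour(B -> A) -> (A=6 B=0 C=0)
Step 9: pour(A -> B) -> (A=0 B=6 C=0)

Answer: 0 6 0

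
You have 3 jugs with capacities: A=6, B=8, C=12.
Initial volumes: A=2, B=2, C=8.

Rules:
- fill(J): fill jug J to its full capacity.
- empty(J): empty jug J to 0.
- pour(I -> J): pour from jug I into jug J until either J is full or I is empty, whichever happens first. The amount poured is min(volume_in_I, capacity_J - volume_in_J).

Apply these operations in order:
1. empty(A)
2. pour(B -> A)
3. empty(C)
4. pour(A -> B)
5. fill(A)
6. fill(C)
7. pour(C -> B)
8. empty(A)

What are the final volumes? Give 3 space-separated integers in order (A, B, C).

Answer: 0 8 6

Derivation:
Step 1: empty(A) -> (A=0 B=2 C=8)
Step 2: pour(B -> A) -> (A=2 B=0 C=8)
Step 3: empty(C) -> (A=2 B=0 C=0)
Step 4: pour(A -> B) -> (A=0 B=2 C=0)
Step 5: fill(A) -> (A=6 B=2 C=0)
Step 6: fill(C) -> (A=6 B=2 C=12)
Step 7: pour(C -> B) -> (A=6 B=8 C=6)
Step 8: empty(A) -> (A=0 B=8 C=6)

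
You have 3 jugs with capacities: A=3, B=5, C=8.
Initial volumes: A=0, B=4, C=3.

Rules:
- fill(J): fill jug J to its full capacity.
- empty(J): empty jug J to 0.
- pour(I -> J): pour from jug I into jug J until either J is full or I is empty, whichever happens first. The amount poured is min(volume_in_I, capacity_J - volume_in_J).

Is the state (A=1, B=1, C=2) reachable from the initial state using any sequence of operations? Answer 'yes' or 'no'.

Answer: no

Derivation:
BFS explored all 160 reachable states.
Reachable set includes: (0,0,0), (0,0,1), (0,0,2), (0,0,3), (0,0,4), (0,0,5), (0,0,6), (0,0,7), (0,0,8), (0,1,0), (0,1,1), (0,1,2) ...
Target (A=1, B=1, C=2) not in reachable set → no.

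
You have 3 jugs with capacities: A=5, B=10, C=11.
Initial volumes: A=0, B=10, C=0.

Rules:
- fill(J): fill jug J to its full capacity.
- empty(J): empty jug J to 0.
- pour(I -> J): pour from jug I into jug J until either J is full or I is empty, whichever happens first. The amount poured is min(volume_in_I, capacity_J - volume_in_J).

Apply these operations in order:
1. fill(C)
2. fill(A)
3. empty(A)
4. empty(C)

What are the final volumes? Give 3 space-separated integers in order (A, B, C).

Step 1: fill(C) -> (A=0 B=10 C=11)
Step 2: fill(A) -> (A=5 B=10 C=11)
Step 3: empty(A) -> (A=0 B=10 C=11)
Step 4: empty(C) -> (A=0 B=10 C=0)

Answer: 0 10 0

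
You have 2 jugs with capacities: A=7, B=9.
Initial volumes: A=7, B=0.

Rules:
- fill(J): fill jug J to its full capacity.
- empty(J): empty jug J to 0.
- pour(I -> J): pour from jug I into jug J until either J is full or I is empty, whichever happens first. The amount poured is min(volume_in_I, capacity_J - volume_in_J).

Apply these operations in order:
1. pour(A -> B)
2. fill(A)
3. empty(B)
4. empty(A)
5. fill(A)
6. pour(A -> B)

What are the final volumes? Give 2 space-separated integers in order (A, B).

Step 1: pour(A -> B) -> (A=0 B=7)
Step 2: fill(A) -> (A=7 B=7)
Step 3: empty(B) -> (A=7 B=0)
Step 4: empty(A) -> (A=0 B=0)
Step 5: fill(A) -> (A=7 B=0)
Step 6: pour(A -> B) -> (A=0 B=7)

Answer: 0 7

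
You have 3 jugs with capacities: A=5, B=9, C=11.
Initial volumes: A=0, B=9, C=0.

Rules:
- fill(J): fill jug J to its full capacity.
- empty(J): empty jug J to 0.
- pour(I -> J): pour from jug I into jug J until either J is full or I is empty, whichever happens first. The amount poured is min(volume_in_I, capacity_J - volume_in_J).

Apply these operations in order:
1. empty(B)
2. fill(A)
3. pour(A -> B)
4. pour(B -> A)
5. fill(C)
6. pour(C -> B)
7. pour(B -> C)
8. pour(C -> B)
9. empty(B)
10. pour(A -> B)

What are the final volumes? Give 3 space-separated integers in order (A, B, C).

Answer: 0 5 2

Derivation:
Step 1: empty(B) -> (A=0 B=0 C=0)
Step 2: fill(A) -> (A=5 B=0 C=0)
Step 3: pour(A -> B) -> (A=0 B=5 C=0)
Step 4: pour(B -> A) -> (A=5 B=0 C=0)
Step 5: fill(C) -> (A=5 B=0 C=11)
Step 6: pour(C -> B) -> (A=5 B=9 C=2)
Step 7: pour(B -> C) -> (A=5 B=0 C=11)
Step 8: pour(C -> B) -> (A=5 B=9 C=2)
Step 9: empty(B) -> (A=5 B=0 C=2)
Step 10: pour(A -> B) -> (A=0 B=5 C=2)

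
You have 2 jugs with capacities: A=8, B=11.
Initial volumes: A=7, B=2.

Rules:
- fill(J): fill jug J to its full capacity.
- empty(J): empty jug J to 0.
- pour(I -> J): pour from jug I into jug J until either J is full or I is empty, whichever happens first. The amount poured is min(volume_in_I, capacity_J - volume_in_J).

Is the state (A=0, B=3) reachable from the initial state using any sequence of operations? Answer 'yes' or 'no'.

BFS from (A=7, B=2):
  1. empty(A) -> (A=0 B=2)
  2. fill(B) -> (A=0 B=11)
  3. pour(B -> A) -> (A=8 B=3)
  4. empty(A) -> (A=0 B=3)
Target reached → yes.

Answer: yes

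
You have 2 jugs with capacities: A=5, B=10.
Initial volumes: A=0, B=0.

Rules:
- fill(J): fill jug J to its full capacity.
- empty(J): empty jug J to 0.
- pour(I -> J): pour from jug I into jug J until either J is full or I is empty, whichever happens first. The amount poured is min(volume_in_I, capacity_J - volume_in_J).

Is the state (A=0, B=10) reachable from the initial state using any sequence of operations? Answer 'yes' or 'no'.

BFS from (A=0, B=0):
  1. fill(B) -> (A=0 B=10)
Target reached → yes.

Answer: yes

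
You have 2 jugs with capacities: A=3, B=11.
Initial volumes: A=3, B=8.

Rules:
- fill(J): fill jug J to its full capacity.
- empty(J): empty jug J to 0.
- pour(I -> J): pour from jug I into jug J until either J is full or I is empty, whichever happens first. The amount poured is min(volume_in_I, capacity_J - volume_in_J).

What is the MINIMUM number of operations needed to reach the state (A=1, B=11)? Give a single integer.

Answer: 8

Derivation:
BFS from (A=3, B=8). One shortest path:
  1. empty(B) -> (A=3 B=0)
  2. pour(A -> B) -> (A=0 B=3)
  3. fill(A) -> (A=3 B=3)
  4. pour(A -> B) -> (A=0 B=6)
  5. fill(A) -> (A=3 B=6)
  6. pour(A -> B) -> (A=0 B=9)
  7. fill(A) -> (A=3 B=9)
  8. pour(A -> B) -> (A=1 B=11)
Reached target in 8 moves.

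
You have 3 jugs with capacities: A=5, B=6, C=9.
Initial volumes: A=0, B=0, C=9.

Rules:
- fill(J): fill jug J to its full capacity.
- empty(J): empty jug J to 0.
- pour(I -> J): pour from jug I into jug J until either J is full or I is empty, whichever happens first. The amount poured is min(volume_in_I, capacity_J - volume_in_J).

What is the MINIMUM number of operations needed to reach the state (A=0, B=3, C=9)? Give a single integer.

BFS from (A=0, B=0, C=9). One shortest path:
  1. pour(C -> B) -> (A=0 B=6 C=3)
  2. empty(B) -> (A=0 B=0 C=3)
  3. pour(C -> B) -> (A=0 B=3 C=0)
  4. fill(C) -> (A=0 B=3 C=9)
Reached target in 4 moves.

Answer: 4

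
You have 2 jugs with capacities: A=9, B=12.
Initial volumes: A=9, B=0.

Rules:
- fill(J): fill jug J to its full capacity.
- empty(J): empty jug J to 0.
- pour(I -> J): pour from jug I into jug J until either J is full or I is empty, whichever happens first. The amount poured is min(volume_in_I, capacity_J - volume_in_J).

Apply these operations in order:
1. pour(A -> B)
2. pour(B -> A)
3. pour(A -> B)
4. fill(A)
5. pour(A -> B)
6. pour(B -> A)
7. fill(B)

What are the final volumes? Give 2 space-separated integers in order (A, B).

Step 1: pour(A -> B) -> (A=0 B=9)
Step 2: pour(B -> A) -> (A=9 B=0)
Step 3: pour(A -> B) -> (A=0 B=9)
Step 4: fill(A) -> (A=9 B=9)
Step 5: pour(A -> B) -> (A=6 B=12)
Step 6: pour(B -> A) -> (A=9 B=9)
Step 7: fill(B) -> (A=9 B=12)

Answer: 9 12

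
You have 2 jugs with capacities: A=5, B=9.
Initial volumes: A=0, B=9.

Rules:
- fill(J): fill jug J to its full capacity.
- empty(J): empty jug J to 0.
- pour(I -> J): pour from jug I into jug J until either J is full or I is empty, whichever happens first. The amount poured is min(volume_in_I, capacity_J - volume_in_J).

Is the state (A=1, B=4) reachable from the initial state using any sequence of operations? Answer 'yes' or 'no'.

Answer: no

Derivation:
BFS explored all 28 reachable states.
Reachable set includes: (0,0), (0,1), (0,2), (0,3), (0,4), (0,5), (0,6), (0,7), (0,8), (0,9), (1,0), (1,9) ...
Target (A=1, B=4) not in reachable set → no.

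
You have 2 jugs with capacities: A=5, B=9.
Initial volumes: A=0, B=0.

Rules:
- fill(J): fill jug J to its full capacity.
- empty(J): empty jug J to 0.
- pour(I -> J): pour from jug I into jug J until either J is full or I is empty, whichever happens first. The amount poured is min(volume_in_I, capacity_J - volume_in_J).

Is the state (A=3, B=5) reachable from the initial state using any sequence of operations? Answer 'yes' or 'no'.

Answer: no

Derivation:
BFS explored all 28 reachable states.
Reachable set includes: (0,0), (0,1), (0,2), (0,3), (0,4), (0,5), (0,6), (0,7), (0,8), (0,9), (1,0), (1,9) ...
Target (A=3, B=5) not in reachable set → no.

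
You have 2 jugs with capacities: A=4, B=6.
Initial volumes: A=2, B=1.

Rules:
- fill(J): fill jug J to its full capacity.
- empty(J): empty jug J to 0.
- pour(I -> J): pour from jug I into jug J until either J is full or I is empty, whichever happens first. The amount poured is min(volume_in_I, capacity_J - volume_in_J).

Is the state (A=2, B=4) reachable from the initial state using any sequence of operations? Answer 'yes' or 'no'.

Answer: no

Derivation:
BFS explored all 21 reachable states.
Reachable set includes: (0,0), (0,1), (0,2), (0,3), (0,4), (0,5), (0,6), (1,0), (1,6), (2,0), (2,1), (2,6) ...
Target (A=2, B=4) not in reachable set → no.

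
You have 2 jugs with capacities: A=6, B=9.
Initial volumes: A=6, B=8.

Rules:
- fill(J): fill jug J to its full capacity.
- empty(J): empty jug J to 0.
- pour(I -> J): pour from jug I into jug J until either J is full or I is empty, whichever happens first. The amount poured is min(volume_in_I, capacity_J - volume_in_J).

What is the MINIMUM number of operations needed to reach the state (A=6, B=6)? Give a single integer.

Answer: 3

Derivation:
BFS from (A=6, B=8). One shortest path:
  1. empty(B) -> (A=6 B=0)
  2. pour(A -> B) -> (A=0 B=6)
  3. fill(A) -> (A=6 B=6)
Reached target in 3 moves.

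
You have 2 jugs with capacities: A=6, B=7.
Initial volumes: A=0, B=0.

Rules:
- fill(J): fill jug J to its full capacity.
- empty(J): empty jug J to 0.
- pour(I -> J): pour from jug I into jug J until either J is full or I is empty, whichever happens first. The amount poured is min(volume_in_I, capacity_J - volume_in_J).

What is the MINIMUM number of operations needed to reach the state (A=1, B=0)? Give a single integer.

BFS from (A=0, B=0). One shortest path:
  1. fill(B) -> (A=0 B=7)
  2. pour(B -> A) -> (A=6 B=1)
  3. empty(A) -> (A=0 B=1)
  4. pour(B -> A) -> (A=1 B=0)
Reached target in 4 moves.

Answer: 4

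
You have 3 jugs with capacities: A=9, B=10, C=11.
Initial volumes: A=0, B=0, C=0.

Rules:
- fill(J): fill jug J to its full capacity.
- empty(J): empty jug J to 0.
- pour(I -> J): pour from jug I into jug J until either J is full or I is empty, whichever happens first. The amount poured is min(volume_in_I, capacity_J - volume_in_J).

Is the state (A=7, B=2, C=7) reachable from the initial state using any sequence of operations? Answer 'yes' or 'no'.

BFS explored all 600 reachable states.
Reachable set includes: (0,0,0), (0,0,1), (0,0,2), (0,0,3), (0,0,4), (0,0,5), (0,0,6), (0,0,7), (0,0,8), (0,0,9), (0,0,10), (0,0,11) ...
Target (A=7, B=2, C=7) not in reachable set → no.

Answer: no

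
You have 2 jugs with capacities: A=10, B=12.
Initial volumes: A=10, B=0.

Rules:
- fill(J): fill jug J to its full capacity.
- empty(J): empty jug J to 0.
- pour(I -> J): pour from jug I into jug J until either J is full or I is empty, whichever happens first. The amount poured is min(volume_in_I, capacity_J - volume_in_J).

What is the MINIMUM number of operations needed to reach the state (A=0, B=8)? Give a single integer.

Answer: 5

Derivation:
BFS from (A=10, B=0). One shortest path:
  1. pour(A -> B) -> (A=0 B=10)
  2. fill(A) -> (A=10 B=10)
  3. pour(A -> B) -> (A=8 B=12)
  4. empty(B) -> (A=8 B=0)
  5. pour(A -> B) -> (A=0 B=8)
Reached target in 5 moves.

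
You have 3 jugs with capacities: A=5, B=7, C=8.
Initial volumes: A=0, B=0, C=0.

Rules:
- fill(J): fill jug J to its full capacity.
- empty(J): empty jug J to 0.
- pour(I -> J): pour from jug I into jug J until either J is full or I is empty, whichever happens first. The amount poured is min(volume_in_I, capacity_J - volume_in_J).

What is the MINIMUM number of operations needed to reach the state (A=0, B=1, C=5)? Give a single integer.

BFS from (A=0, B=0, C=0). One shortest path:
  1. fill(A) -> (A=5 B=0 C=0)
  2. fill(C) -> (A=5 B=0 C=8)
  3. pour(C -> B) -> (A=5 B=7 C=1)
  4. empty(B) -> (A=5 B=0 C=1)
  5. pour(C -> B) -> (A=5 B=1 C=0)
  6. pour(A -> C) -> (A=0 B=1 C=5)
Reached target in 6 moves.

Answer: 6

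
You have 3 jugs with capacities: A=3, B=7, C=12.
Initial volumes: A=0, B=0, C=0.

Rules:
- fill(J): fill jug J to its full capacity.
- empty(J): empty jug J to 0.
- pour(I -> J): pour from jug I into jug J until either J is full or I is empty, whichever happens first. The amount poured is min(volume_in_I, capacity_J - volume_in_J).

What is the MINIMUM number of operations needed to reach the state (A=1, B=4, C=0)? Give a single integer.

BFS from (A=0, B=0, C=0). One shortest path:
  1. fill(A) -> (A=3 B=0 C=0)
  2. fill(B) -> (A=3 B=7 C=0)
  3. pour(A -> C) -> (A=0 B=7 C=3)
  4. pour(B -> C) -> (A=0 B=0 C=10)
  5. fill(B) -> (A=0 B=7 C=10)
  6. pour(B -> A) -> (A=3 B=4 C=10)
  7. pour(A -> C) -> (A=1 B=4 C=12)
  8. empty(C) -> (A=1 B=4 C=0)
Reached target in 8 moves.

Answer: 8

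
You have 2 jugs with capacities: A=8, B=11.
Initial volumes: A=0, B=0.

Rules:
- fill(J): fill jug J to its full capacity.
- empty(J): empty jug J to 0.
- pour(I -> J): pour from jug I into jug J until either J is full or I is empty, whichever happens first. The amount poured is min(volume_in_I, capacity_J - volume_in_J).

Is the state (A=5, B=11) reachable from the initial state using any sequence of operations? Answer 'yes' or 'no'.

BFS from (A=0, B=0):
  1. fill(A) -> (A=8 B=0)
  2. pour(A -> B) -> (A=0 B=8)
  3. fill(A) -> (A=8 B=8)
  4. pour(A -> B) -> (A=5 B=11)
Target reached → yes.

Answer: yes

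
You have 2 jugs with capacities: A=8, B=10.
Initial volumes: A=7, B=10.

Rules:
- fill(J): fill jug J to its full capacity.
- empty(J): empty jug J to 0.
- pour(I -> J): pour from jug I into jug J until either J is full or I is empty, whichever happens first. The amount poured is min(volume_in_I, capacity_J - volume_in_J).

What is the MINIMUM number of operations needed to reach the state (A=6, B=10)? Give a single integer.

BFS from (A=7, B=10). One shortest path:
  1. fill(A) -> (A=8 B=10)
  2. empty(B) -> (A=8 B=0)
  3. pour(A -> B) -> (A=0 B=8)
  4. fill(A) -> (A=8 B=8)
  5. pour(A -> B) -> (A=6 B=10)
Reached target in 5 moves.

Answer: 5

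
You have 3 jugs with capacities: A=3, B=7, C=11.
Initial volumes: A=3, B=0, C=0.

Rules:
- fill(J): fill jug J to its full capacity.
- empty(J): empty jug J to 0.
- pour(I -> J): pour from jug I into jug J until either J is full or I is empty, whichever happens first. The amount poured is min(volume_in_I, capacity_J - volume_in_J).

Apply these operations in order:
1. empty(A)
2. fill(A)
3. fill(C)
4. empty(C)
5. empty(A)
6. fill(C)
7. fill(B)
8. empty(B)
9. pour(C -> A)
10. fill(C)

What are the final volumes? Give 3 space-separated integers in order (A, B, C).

Step 1: empty(A) -> (A=0 B=0 C=0)
Step 2: fill(A) -> (A=3 B=0 C=0)
Step 3: fill(C) -> (A=3 B=0 C=11)
Step 4: empty(C) -> (A=3 B=0 C=0)
Step 5: empty(A) -> (A=0 B=0 C=0)
Step 6: fill(C) -> (A=0 B=0 C=11)
Step 7: fill(B) -> (A=0 B=7 C=11)
Step 8: empty(B) -> (A=0 B=0 C=11)
Step 9: pour(C -> A) -> (A=3 B=0 C=8)
Step 10: fill(C) -> (A=3 B=0 C=11)

Answer: 3 0 11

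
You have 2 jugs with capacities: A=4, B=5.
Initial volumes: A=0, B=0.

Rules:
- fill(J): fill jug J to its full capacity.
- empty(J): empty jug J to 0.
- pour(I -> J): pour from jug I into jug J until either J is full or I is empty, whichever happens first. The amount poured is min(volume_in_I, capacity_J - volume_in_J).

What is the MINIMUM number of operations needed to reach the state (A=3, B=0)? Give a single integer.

Answer: 5

Derivation:
BFS from (A=0, B=0). One shortest path:
  1. fill(A) -> (A=4 B=0)
  2. pour(A -> B) -> (A=0 B=4)
  3. fill(A) -> (A=4 B=4)
  4. pour(A -> B) -> (A=3 B=5)
  5. empty(B) -> (A=3 B=0)
Reached target in 5 moves.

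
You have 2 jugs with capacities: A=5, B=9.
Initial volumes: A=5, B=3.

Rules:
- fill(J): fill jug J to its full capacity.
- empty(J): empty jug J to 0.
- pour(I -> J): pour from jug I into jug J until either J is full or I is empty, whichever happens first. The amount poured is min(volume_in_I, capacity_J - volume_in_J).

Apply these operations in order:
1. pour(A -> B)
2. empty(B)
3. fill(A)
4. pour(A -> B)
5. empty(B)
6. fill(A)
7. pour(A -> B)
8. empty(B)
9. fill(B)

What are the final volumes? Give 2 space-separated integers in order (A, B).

Step 1: pour(A -> B) -> (A=0 B=8)
Step 2: empty(B) -> (A=0 B=0)
Step 3: fill(A) -> (A=5 B=0)
Step 4: pour(A -> B) -> (A=0 B=5)
Step 5: empty(B) -> (A=0 B=0)
Step 6: fill(A) -> (A=5 B=0)
Step 7: pour(A -> B) -> (A=0 B=5)
Step 8: empty(B) -> (A=0 B=0)
Step 9: fill(B) -> (A=0 B=9)

Answer: 0 9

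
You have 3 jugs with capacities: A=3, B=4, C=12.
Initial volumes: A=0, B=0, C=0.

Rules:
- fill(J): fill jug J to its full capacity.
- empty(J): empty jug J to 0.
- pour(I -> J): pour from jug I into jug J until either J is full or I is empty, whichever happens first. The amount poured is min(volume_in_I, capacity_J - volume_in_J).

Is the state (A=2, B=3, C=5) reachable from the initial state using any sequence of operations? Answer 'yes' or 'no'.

BFS explored all 194 reachable states.
Reachable set includes: (0,0,0), (0,0,1), (0,0,2), (0,0,3), (0,0,4), (0,0,5), (0,0,6), (0,0,7), (0,0,8), (0,0,9), (0,0,10), (0,0,11) ...
Target (A=2, B=3, C=5) not in reachable set → no.

Answer: no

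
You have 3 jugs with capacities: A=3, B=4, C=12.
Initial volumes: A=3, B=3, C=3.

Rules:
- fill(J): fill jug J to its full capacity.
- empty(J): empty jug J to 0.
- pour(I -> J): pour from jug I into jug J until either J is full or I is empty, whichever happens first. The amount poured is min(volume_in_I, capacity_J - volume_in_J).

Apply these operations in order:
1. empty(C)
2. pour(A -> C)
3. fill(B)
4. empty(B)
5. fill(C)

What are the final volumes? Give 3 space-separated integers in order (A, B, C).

Step 1: empty(C) -> (A=3 B=3 C=0)
Step 2: pour(A -> C) -> (A=0 B=3 C=3)
Step 3: fill(B) -> (A=0 B=4 C=3)
Step 4: empty(B) -> (A=0 B=0 C=3)
Step 5: fill(C) -> (A=0 B=0 C=12)

Answer: 0 0 12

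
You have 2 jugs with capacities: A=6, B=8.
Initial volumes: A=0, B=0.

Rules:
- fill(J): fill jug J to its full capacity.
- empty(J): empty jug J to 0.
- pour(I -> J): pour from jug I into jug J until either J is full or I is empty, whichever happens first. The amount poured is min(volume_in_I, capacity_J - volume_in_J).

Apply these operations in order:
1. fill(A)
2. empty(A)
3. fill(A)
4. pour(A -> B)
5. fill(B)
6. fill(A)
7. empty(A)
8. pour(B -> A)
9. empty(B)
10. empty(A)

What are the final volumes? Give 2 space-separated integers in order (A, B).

Answer: 0 0

Derivation:
Step 1: fill(A) -> (A=6 B=0)
Step 2: empty(A) -> (A=0 B=0)
Step 3: fill(A) -> (A=6 B=0)
Step 4: pour(A -> B) -> (A=0 B=6)
Step 5: fill(B) -> (A=0 B=8)
Step 6: fill(A) -> (A=6 B=8)
Step 7: empty(A) -> (A=0 B=8)
Step 8: pour(B -> A) -> (A=6 B=2)
Step 9: empty(B) -> (A=6 B=0)
Step 10: empty(A) -> (A=0 B=0)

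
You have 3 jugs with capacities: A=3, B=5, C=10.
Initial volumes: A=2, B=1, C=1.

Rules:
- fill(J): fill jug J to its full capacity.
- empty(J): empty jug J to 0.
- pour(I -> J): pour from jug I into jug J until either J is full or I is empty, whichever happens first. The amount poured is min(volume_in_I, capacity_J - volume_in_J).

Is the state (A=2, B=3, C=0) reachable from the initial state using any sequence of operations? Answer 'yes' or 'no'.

BFS from (A=2, B=1, C=1):
  1. fill(A) -> (A=3 B=1 C=1)
  2. pour(B -> C) -> (A=3 B=0 C=2)
  3. pour(A -> B) -> (A=0 B=3 C=2)
  4. pour(C -> A) -> (A=2 B=3 C=0)
Target reached → yes.

Answer: yes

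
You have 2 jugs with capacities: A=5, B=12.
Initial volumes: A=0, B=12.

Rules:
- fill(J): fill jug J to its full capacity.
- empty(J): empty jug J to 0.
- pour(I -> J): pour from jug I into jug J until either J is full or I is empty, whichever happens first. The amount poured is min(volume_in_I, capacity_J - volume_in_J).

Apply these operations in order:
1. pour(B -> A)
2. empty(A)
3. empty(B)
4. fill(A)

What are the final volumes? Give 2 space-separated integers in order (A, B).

Answer: 5 0

Derivation:
Step 1: pour(B -> A) -> (A=5 B=7)
Step 2: empty(A) -> (A=0 B=7)
Step 3: empty(B) -> (A=0 B=0)
Step 4: fill(A) -> (A=5 B=0)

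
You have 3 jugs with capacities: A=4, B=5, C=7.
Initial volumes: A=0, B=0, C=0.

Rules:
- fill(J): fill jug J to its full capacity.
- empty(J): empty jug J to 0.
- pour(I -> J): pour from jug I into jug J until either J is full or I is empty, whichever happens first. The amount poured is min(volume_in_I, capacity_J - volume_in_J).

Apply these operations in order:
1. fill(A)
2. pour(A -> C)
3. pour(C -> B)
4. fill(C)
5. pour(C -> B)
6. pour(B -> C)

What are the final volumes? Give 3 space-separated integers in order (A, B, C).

Step 1: fill(A) -> (A=4 B=0 C=0)
Step 2: pour(A -> C) -> (A=0 B=0 C=4)
Step 3: pour(C -> B) -> (A=0 B=4 C=0)
Step 4: fill(C) -> (A=0 B=4 C=7)
Step 5: pour(C -> B) -> (A=0 B=5 C=6)
Step 6: pour(B -> C) -> (A=0 B=4 C=7)

Answer: 0 4 7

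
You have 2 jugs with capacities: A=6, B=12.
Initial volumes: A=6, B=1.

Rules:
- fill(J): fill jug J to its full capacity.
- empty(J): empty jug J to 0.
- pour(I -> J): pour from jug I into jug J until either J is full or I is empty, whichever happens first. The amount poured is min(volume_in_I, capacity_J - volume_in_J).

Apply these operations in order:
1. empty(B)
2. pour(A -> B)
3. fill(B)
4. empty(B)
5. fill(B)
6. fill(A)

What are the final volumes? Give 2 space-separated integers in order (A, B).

Step 1: empty(B) -> (A=6 B=0)
Step 2: pour(A -> B) -> (A=0 B=6)
Step 3: fill(B) -> (A=0 B=12)
Step 4: empty(B) -> (A=0 B=0)
Step 5: fill(B) -> (A=0 B=12)
Step 6: fill(A) -> (A=6 B=12)

Answer: 6 12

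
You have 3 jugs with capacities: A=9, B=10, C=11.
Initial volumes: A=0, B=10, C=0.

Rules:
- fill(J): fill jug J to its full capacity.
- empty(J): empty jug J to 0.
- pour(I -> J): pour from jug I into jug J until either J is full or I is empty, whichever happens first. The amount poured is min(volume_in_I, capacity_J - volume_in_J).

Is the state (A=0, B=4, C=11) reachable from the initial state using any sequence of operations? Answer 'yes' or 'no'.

Answer: yes

Derivation:
BFS from (A=0, B=10, C=0):
  1. empty(B) -> (A=0 B=0 C=0)
  2. fill(C) -> (A=0 B=0 C=11)
  3. pour(C -> A) -> (A=9 B=0 C=2)
  4. empty(A) -> (A=0 B=0 C=2)
  5. pour(C -> A) -> (A=2 B=0 C=0)
  6. fill(C) -> (A=2 B=0 C=11)
  7. pour(C -> A) -> (A=9 B=0 C=4)
  8. empty(A) -> (A=0 B=0 C=4)
  9. pour(C -> B) -> (A=0 B=4 C=0)
  10. fill(C) -> (A=0 B=4 C=11)
Target reached → yes.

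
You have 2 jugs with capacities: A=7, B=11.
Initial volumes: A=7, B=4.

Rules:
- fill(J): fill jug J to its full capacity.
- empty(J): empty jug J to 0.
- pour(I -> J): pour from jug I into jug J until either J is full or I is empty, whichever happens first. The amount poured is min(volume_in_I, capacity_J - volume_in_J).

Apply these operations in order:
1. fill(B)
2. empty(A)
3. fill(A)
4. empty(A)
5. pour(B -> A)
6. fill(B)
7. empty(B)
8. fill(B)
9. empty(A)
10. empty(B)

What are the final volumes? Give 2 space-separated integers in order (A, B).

Step 1: fill(B) -> (A=7 B=11)
Step 2: empty(A) -> (A=0 B=11)
Step 3: fill(A) -> (A=7 B=11)
Step 4: empty(A) -> (A=0 B=11)
Step 5: pour(B -> A) -> (A=7 B=4)
Step 6: fill(B) -> (A=7 B=11)
Step 7: empty(B) -> (A=7 B=0)
Step 8: fill(B) -> (A=7 B=11)
Step 9: empty(A) -> (A=0 B=11)
Step 10: empty(B) -> (A=0 B=0)

Answer: 0 0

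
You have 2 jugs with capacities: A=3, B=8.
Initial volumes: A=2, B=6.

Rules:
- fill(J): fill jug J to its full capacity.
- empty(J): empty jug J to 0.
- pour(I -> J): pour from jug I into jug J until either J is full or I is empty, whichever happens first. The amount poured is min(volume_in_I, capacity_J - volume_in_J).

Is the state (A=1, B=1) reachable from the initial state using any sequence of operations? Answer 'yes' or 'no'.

Answer: no

Derivation:
BFS explored all 23 reachable states.
Reachable set includes: (0,0), (0,1), (0,2), (0,3), (0,4), (0,5), (0,6), (0,7), (0,8), (1,0), (1,8), (2,0) ...
Target (A=1, B=1) not in reachable set → no.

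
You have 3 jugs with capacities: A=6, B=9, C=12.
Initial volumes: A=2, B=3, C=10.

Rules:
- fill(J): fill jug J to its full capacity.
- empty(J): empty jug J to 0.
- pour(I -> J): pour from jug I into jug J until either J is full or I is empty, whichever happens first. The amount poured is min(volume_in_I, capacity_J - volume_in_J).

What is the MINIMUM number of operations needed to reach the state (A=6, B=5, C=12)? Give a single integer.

BFS from (A=2, B=3, C=10). One shortest path:
  1. fill(B) -> (A=2 B=9 C=10)
  2. fill(C) -> (A=2 B=9 C=12)
  3. pour(B -> A) -> (A=6 B=5 C=12)
Reached target in 3 moves.

Answer: 3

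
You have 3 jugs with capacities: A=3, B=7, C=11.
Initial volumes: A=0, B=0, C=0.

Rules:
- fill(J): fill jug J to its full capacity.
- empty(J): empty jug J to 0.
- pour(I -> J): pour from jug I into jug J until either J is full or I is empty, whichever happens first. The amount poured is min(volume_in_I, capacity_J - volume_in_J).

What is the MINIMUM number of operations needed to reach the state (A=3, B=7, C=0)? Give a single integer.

BFS from (A=0, B=0, C=0). One shortest path:
  1. fill(A) -> (A=3 B=0 C=0)
  2. fill(B) -> (A=3 B=7 C=0)
Reached target in 2 moves.

Answer: 2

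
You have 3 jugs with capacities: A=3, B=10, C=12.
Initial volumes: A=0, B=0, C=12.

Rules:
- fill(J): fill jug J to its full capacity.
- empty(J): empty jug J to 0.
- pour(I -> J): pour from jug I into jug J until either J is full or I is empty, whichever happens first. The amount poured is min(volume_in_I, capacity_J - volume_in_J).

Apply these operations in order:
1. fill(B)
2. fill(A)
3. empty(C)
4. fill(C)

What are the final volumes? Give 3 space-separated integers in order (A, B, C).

Step 1: fill(B) -> (A=0 B=10 C=12)
Step 2: fill(A) -> (A=3 B=10 C=12)
Step 3: empty(C) -> (A=3 B=10 C=0)
Step 4: fill(C) -> (A=3 B=10 C=12)

Answer: 3 10 12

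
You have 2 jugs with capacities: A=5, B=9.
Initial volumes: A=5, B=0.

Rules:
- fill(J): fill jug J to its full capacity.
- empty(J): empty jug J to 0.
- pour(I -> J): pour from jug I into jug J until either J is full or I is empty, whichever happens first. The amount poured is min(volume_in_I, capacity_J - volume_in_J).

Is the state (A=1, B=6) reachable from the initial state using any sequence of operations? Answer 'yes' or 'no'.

BFS explored all 28 reachable states.
Reachable set includes: (0,0), (0,1), (0,2), (0,3), (0,4), (0,5), (0,6), (0,7), (0,8), (0,9), (1,0), (1,9) ...
Target (A=1, B=6) not in reachable set → no.

Answer: no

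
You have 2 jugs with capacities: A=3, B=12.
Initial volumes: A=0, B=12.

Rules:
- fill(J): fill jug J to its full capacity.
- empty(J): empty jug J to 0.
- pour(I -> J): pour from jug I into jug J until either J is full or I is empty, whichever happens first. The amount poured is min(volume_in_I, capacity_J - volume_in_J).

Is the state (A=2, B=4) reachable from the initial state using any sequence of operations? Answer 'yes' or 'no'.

Answer: no

Derivation:
BFS explored all 10 reachable states.
Reachable set includes: (0,0), (0,3), (0,6), (0,9), (0,12), (3,0), (3,3), (3,6), (3,9), (3,12)
Target (A=2, B=4) not in reachable set → no.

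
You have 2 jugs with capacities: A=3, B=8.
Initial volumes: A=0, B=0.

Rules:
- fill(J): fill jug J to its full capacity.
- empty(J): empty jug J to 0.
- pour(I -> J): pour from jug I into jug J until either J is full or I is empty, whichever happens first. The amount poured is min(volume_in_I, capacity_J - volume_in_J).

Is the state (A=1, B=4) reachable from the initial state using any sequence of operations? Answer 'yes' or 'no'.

BFS explored all 22 reachable states.
Reachable set includes: (0,0), (0,1), (0,2), (0,3), (0,4), (0,5), (0,6), (0,7), (0,8), (1,0), (1,8), (2,0) ...
Target (A=1, B=4) not in reachable set → no.

Answer: no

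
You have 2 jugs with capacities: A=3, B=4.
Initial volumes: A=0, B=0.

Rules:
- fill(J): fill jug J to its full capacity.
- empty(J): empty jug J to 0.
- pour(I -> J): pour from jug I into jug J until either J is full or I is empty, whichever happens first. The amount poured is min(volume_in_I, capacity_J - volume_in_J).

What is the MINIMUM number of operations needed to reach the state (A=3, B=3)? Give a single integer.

BFS from (A=0, B=0). One shortest path:
  1. fill(A) -> (A=3 B=0)
  2. pour(A -> B) -> (A=0 B=3)
  3. fill(A) -> (A=3 B=3)
Reached target in 3 moves.

Answer: 3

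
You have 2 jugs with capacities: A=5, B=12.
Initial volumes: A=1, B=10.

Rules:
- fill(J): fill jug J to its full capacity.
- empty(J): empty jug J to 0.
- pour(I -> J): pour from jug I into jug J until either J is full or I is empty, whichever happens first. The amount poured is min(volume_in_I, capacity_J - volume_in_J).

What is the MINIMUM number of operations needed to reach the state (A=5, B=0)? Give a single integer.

BFS from (A=1, B=10). One shortest path:
  1. fill(A) -> (A=5 B=10)
  2. empty(B) -> (A=5 B=0)
Reached target in 2 moves.

Answer: 2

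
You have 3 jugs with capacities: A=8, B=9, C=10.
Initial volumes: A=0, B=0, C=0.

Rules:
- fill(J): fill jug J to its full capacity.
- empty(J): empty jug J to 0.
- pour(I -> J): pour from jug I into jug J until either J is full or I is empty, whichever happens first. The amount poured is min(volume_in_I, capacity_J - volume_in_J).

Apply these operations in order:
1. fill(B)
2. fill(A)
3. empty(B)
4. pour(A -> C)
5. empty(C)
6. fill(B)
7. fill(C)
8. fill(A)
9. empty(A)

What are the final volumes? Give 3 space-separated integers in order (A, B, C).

Answer: 0 9 10

Derivation:
Step 1: fill(B) -> (A=0 B=9 C=0)
Step 2: fill(A) -> (A=8 B=9 C=0)
Step 3: empty(B) -> (A=8 B=0 C=0)
Step 4: pour(A -> C) -> (A=0 B=0 C=8)
Step 5: empty(C) -> (A=0 B=0 C=0)
Step 6: fill(B) -> (A=0 B=9 C=0)
Step 7: fill(C) -> (A=0 B=9 C=10)
Step 8: fill(A) -> (A=8 B=9 C=10)
Step 9: empty(A) -> (A=0 B=9 C=10)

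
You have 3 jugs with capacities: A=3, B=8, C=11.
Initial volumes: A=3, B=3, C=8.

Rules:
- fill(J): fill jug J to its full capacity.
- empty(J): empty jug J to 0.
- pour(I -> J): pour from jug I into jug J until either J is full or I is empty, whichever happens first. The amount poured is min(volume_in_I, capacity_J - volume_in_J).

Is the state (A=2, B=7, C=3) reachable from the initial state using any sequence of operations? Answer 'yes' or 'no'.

BFS explored all 292 reachable states.
Reachable set includes: (0,0,0), (0,0,1), (0,0,2), (0,0,3), (0,0,4), (0,0,5), (0,0,6), (0,0,7), (0,0,8), (0,0,9), (0,0,10), (0,0,11) ...
Target (A=2, B=7, C=3) not in reachable set → no.

Answer: no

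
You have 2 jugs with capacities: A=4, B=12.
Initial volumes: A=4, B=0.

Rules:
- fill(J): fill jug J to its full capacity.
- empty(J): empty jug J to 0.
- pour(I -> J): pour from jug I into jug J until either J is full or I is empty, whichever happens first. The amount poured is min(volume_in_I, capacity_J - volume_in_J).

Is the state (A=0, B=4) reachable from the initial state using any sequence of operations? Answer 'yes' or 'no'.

Answer: yes

Derivation:
BFS from (A=4, B=0):
  1. pour(A -> B) -> (A=0 B=4)
Target reached → yes.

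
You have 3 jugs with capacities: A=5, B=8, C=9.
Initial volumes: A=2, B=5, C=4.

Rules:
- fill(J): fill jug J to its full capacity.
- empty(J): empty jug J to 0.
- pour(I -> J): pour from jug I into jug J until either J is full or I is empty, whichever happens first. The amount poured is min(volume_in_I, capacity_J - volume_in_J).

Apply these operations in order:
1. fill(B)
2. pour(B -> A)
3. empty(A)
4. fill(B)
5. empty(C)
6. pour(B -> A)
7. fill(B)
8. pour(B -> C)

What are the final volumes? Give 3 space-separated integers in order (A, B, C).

Step 1: fill(B) -> (A=2 B=8 C=4)
Step 2: pour(B -> A) -> (A=5 B=5 C=4)
Step 3: empty(A) -> (A=0 B=5 C=4)
Step 4: fill(B) -> (A=0 B=8 C=4)
Step 5: empty(C) -> (A=0 B=8 C=0)
Step 6: pour(B -> A) -> (A=5 B=3 C=0)
Step 7: fill(B) -> (A=5 B=8 C=0)
Step 8: pour(B -> C) -> (A=5 B=0 C=8)

Answer: 5 0 8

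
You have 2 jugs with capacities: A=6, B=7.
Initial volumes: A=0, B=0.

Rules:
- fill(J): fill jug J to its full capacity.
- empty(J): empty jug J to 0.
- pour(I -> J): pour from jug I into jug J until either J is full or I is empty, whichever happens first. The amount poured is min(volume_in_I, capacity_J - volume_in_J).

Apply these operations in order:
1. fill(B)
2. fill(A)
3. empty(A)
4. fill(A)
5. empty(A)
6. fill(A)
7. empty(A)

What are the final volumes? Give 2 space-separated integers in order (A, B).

Step 1: fill(B) -> (A=0 B=7)
Step 2: fill(A) -> (A=6 B=7)
Step 3: empty(A) -> (A=0 B=7)
Step 4: fill(A) -> (A=6 B=7)
Step 5: empty(A) -> (A=0 B=7)
Step 6: fill(A) -> (A=6 B=7)
Step 7: empty(A) -> (A=0 B=7)

Answer: 0 7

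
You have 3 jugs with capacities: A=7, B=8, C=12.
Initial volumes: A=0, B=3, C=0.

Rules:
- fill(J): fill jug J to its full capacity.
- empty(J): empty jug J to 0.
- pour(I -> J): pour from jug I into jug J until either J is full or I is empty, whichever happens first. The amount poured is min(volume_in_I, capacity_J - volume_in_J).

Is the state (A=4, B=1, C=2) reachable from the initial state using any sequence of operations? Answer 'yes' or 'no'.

Answer: no

Derivation:
BFS explored all 474 reachable states.
Reachable set includes: (0,0,0), (0,0,1), (0,0,2), (0,0,3), (0,0,4), (0,0,5), (0,0,6), (0,0,7), (0,0,8), (0,0,9), (0,0,10), (0,0,11) ...
Target (A=4, B=1, C=2) not in reachable set → no.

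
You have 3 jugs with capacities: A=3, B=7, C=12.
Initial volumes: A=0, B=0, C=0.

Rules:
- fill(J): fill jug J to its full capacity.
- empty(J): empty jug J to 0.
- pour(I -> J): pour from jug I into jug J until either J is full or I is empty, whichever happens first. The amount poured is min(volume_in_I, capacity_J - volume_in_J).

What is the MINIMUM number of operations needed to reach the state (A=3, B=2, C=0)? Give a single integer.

Answer: 5

Derivation:
BFS from (A=0, B=0, C=0). One shortest path:
  1. fill(C) -> (A=0 B=0 C=12)
  2. pour(C -> A) -> (A=3 B=0 C=9)
  3. pour(C -> B) -> (A=3 B=7 C=2)
  4. empty(B) -> (A=3 B=0 C=2)
  5. pour(C -> B) -> (A=3 B=2 C=0)
Reached target in 5 moves.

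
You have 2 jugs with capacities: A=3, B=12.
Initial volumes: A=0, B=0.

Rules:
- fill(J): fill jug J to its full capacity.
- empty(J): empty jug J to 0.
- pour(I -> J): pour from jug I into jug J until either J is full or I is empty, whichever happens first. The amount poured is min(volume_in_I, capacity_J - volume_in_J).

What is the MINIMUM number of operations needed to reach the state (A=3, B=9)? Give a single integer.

Answer: 2

Derivation:
BFS from (A=0, B=0). One shortest path:
  1. fill(B) -> (A=0 B=12)
  2. pour(B -> A) -> (A=3 B=9)
Reached target in 2 moves.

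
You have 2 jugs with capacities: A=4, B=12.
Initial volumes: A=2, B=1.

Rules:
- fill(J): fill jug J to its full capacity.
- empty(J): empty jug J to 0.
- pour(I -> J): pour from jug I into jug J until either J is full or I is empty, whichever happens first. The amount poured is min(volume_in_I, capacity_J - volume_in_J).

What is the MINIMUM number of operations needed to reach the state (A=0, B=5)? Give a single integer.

BFS from (A=2, B=1). One shortest path:
  1. fill(A) -> (A=4 B=1)
  2. pour(A -> B) -> (A=0 B=5)
Reached target in 2 moves.

Answer: 2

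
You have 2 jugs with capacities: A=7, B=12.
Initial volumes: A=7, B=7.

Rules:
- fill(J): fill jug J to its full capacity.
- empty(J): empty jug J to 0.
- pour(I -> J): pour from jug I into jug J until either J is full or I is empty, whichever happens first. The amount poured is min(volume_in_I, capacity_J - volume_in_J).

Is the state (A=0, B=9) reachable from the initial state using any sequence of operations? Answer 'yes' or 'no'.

Answer: yes

Derivation:
BFS from (A=7, B=7):
  1. pour(A -> B) -> (A=2 B=12)
  2. empty(B) -> (A=2 B=0)
  3. pour(A -> B) -> (A=0 B=2)
  4. fill(A) -> (A=7 B=2)
  5. pour(A -> B) -> (A=0 B=9)
Target reached → yes.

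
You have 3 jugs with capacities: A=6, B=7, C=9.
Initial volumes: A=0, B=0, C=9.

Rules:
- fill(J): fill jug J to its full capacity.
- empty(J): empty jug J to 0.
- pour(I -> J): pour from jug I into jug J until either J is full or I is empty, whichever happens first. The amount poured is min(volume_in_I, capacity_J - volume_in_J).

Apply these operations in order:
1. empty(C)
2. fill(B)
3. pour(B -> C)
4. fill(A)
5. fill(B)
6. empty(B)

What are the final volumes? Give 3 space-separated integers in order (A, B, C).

Answer: 6 0 7

Derivation:
Step 1: empty(C) -> (A=0 B=0 C=0)
Step 2: fill(B) -> (A=0 B=7 C=0)
Step 3: pour(B -> C) -> (A=0 B=0 C=7)
Step 4: fill(A) -> (A=6 B=0 C=7)
Step 5: fill(B) -> (A=6 B=7 C=7)
Step 6: empty(B) -> (A=6 B=0 C=7)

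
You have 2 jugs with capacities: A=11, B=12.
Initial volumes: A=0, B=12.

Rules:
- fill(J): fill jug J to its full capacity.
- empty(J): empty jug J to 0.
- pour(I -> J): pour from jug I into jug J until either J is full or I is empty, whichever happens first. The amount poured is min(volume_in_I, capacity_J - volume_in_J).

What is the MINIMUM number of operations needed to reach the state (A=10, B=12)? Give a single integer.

Answer: 5

Derivation:
BFS from (A=0, B=12). One shortest path:
  1. fill(A) -> (A=11 B=12)
  2. empty(B) -> (A=11 B=0)
  3. pour(A -> B) -> (A=0 B=11)
  4. fill(A) -> (A=11 B=11)
  5. pour(A -> B) -> (A=10 B=12)
Reached target in 5 moves.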